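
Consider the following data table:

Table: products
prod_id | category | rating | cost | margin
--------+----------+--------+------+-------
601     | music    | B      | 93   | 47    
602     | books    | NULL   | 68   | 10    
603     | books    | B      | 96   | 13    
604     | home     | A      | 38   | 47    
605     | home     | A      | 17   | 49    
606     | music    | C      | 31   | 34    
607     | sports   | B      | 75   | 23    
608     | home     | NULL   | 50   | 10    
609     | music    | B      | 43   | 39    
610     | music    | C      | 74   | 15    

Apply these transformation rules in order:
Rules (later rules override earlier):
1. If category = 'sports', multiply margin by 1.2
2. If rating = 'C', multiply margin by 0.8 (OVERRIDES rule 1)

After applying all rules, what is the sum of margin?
281.8

Step 1: Rule 2 takes priority for records with rating = 'C'
  - 2 records: 49 × 0.8 = 39.2
Step 2: Rule 1 applies to remaining records with category = 'sports'
  - 1 records: 23 × 1.2 = 27.6
Step 3: Other records unchanged: 215
Step 4: Final sum = 39.2 + 27.6 + 215 = 281.8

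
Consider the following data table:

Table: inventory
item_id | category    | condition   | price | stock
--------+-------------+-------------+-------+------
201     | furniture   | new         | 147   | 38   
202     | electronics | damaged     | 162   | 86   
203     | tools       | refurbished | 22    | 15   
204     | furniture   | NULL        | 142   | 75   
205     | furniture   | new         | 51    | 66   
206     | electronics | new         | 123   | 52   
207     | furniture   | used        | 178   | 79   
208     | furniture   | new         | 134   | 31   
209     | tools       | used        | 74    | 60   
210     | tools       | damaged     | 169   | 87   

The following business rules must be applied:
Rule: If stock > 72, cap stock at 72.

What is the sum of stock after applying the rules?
550

Step 1: 4 records have stock > 72
Step 2: These records originally summed to 327
Step 3: After capping: 4 × 72 = 288
Step 4: Unaffected records sum: 262
Step 5: Final sum = 288 + 262 = 550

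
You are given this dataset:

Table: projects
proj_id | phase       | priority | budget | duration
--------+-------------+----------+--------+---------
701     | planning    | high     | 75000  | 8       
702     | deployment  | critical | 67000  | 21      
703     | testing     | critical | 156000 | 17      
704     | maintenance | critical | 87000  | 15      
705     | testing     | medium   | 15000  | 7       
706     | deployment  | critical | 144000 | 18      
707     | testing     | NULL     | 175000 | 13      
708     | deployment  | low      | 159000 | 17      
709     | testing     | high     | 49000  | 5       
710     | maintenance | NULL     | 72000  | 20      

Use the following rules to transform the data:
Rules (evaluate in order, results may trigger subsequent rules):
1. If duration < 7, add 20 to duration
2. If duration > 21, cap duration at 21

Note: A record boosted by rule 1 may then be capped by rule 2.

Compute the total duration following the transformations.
157

Step 1: Apply rule 1 to records with duration < 7
  - 1 records get bonus of 20
  - Of these, 1 records then exceed 21 and get capped
Step 2: Apply rule 2 to records with duration > 21
  - 0 records (original) are capped
Step 3: Calculate final sum = 157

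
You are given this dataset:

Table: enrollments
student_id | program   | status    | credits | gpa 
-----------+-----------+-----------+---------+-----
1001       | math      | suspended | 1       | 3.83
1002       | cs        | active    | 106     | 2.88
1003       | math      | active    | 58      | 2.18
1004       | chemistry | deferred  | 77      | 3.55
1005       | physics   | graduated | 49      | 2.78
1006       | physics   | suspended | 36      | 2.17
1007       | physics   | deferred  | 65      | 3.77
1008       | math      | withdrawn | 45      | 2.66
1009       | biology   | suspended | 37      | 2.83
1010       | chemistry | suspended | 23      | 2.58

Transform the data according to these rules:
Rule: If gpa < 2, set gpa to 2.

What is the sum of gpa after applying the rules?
29.23

Step 1: 0 records have gpa < 2
Step 2: These records originally summed to 0
Step 3: After setting to minimum: 0 × 2 = 0
Step 4: Unaffected records sum: 29.23
Step 5: Final sum = 0 + 29.23 = 29.23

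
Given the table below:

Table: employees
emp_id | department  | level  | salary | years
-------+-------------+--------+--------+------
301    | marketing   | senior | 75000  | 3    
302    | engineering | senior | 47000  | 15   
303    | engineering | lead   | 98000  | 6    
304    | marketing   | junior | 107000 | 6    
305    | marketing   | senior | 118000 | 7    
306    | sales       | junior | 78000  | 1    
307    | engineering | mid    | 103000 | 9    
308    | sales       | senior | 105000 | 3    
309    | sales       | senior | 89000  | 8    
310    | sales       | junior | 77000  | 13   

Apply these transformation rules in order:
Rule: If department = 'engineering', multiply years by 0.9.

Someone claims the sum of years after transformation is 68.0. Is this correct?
Yes, the result is correct.

Step 1: Calculate the correct sum after transformation
Step 2: Apply multiplier 0.9 to records where department = 'engineering'
Step 3: Correct result = 68.0
Step 4: Claimed result = 68.0
Step 5: 68.0 = 68.0 ✓
Conclusion: The claimed result is correct.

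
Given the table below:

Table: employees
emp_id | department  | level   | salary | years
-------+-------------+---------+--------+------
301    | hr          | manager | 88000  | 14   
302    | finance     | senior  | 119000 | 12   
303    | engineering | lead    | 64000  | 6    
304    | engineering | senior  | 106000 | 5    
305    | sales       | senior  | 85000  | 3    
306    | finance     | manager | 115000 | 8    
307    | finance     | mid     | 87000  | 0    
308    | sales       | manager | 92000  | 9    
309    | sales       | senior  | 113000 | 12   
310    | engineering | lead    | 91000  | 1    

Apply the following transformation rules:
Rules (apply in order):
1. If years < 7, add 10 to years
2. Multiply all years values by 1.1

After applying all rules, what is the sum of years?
132.0

Step 1: Apply Rule 1 - Add 10 to records with years < 7
  - 5 records affected: 15 + (5 × 10) = 65
  - Unaffected records: 55
  - Sum after Rule 1: 120
Step 2: Apply Rule 2 - Multiply all by 1.1
  - 120 × 1.1 = 132.0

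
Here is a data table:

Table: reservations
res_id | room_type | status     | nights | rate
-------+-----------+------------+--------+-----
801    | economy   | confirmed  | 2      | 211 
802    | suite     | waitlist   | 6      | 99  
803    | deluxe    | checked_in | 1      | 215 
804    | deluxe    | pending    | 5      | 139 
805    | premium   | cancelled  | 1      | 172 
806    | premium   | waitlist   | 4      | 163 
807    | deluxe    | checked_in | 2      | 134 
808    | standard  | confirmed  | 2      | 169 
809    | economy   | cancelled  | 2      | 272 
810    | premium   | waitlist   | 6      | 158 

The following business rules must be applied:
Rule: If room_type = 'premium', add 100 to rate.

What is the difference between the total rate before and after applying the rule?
300

Step 1: Original sum of rate = 1732
Step 2: 3 records have room_type = 'premium'
Step 3: Each affected record changes by 100
Step 4: Total change = 3 × 100 = 300
Step 5: New sum = 1732 + 300 = 2032
Step 6: Difference = |2032 - 1732| = 300
        (Sum increased by 300)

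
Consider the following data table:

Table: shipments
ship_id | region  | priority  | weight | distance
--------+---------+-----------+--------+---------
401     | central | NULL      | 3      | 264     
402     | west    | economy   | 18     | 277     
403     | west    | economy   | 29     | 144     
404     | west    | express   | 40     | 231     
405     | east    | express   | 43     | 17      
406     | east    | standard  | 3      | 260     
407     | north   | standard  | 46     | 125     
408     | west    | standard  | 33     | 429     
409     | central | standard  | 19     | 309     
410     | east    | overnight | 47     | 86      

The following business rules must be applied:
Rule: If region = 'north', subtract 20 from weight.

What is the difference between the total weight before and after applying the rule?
20

Step 1: Original sum of weight = 281
Step 2: 1 records have region = 'north'
Step 3: Each affected record changes by -20
Step 4: Total change = 1 × -20 = -20
Step 5: New sum = 281 + -20 = 261
Step 6: Difference = |261 - 281| = 20
        (Sum decreased by 20)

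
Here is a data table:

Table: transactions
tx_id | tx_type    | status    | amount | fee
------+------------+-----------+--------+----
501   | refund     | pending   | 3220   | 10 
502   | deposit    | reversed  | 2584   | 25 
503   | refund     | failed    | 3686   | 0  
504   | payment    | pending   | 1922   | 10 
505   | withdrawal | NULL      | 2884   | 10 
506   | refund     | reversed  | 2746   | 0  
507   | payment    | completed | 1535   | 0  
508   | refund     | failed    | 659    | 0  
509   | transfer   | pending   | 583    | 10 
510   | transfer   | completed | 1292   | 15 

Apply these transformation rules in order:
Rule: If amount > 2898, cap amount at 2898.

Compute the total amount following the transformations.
20001

Step 1: 2 records have amount > 2898
Step 2: These records originally summed to 6906
Step 3: After capping: 2 × 2898 = 5796
Step 4: Unaffected records sum: 14205
Step 5: Final sum = 5796 + 14205 = 20001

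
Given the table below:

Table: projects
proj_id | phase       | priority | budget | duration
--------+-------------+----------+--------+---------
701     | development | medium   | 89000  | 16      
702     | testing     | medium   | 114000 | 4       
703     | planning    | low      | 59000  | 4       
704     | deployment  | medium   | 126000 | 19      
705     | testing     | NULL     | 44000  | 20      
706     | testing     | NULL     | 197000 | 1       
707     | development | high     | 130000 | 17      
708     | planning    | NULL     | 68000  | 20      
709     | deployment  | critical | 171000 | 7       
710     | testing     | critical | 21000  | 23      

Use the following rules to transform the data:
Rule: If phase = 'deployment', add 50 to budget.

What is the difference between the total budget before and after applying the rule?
100

Step 1: Original sum of budget = 1019000
Step 2: 2 records have phase = 'deployment'
Step 3: Each affected record changes by 50
Step 4: Total change = 2 × 50 = 100
Step 5: New sum = 1019000 + 100 = 1019100
Step 6: Difference = |1019100 - 1019000| = 100
        (Sum increased by 100)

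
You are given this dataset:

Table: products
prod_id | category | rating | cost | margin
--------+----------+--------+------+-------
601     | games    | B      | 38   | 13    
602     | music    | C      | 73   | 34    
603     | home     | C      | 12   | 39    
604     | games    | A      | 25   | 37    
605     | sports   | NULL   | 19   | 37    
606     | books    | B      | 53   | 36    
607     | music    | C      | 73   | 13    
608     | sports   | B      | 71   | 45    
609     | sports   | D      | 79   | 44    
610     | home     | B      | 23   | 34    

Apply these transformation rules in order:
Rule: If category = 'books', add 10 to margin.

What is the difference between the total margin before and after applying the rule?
10

Step 1: Original sum of margin = 332
Step 2: 1 records have category = 'books'
Step 3: Each affected record changes by 10
Step 4: Total change = 1 × 10 = 10
Step 5: New sum = 332 + 10 = 342
Step 6: Difference = |342 - 332| = 10
        (Sum increased by 10)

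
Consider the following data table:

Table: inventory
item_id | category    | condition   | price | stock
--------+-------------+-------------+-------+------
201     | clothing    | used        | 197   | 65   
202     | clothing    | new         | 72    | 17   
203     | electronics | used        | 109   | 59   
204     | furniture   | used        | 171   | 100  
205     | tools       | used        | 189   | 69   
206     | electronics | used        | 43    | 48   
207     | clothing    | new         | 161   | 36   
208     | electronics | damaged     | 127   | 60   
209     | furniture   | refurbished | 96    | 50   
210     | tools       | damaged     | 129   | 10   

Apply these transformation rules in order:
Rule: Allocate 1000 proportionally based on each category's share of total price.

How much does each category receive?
clothing: 332.3, electronics: 215.61, furniture: 206.34, tools: 245.75

Step 1: Calculate total price = 1294
Step 2: Calculate each category's proportion:
  clothing: 430/1294 = 33.23% → 332.3
  electronics: 279/1294 = 21.56% → 215.61
  furniture: 267/1294 = 20.63% → 206.34
  tools: 318/1294 = 24.57% → 245.75
Step 3: Verify: sum of allocations ≈ 1000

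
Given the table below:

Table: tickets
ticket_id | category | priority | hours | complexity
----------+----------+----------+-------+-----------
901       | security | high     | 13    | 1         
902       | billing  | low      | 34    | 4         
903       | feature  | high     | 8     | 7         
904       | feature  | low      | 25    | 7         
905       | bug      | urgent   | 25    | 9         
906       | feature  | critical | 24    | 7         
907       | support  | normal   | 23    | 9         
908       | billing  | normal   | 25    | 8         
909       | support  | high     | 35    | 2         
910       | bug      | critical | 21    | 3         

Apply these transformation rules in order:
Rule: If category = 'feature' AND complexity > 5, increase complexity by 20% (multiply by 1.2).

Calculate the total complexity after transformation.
61.2

Step 1: Find records where category = 'feature' AND complexity > 5
Step 2: 3 records match, summing to 21
Step 3: After multiplier: 21 × 1.2 = 25.2
Step 4: Unaffected records sum: 36
Step 5: Final sum = 25.2 + 36 = 61.2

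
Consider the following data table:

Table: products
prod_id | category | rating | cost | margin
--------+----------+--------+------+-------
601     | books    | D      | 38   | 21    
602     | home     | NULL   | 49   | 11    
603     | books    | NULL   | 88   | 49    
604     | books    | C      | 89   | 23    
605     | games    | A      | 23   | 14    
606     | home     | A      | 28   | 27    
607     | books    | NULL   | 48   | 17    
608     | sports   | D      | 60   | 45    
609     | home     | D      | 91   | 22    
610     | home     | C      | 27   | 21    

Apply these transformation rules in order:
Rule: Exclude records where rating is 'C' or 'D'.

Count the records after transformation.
5

Step 1: Count records to exclude
  - 2 (C) + 3 (D) = 5 records
Step 2: Total records: 10
Step 3: Remaining = 10 - 5 = 5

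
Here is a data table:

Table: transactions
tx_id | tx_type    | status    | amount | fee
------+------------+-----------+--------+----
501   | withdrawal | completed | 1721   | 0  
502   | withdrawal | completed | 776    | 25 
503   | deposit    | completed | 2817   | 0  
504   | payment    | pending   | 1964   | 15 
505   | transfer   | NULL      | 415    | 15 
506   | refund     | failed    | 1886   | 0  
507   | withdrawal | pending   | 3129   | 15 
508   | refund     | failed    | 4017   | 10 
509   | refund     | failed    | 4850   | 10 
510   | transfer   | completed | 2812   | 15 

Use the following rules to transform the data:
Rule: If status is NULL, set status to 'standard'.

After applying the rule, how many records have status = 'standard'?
1

Step 1: Count records where status IS NULL
Step 2: Found 1 records with NULL status
Step 3: These records will have status set to 'standard'
Step 4: Records already having status = 'standard': 0
Step 5: Answer: 1 + 0 = 1 records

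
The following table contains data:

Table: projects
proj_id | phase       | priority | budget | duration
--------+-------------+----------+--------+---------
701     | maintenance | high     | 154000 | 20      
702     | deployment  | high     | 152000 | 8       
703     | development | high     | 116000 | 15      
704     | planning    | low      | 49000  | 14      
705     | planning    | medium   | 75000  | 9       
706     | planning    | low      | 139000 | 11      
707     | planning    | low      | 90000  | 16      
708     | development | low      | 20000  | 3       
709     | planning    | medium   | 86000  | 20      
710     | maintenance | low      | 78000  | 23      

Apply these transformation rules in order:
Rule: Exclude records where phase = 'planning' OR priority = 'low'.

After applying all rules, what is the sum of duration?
43

Step 1: Find records where phase = 'planning' OR priority = 'low'
Step 2: 7 records match, summing to 96
Step 3: Original sum: 139
Step 4: Remaining sum = 139 - 96 = 43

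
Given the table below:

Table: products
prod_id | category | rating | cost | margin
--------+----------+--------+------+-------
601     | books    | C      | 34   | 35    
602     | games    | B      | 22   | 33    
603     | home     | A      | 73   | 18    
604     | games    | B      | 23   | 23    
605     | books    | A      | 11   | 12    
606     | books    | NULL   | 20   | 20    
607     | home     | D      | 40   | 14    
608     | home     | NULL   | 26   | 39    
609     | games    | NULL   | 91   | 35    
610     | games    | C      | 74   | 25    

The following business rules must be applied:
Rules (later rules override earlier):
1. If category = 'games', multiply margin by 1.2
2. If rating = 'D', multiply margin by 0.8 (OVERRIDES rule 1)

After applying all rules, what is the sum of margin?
274.4

Step 1: Rule 2 takes priority for records with rating = 'D'
  - 1 records: 14 × 0.8 = 11.2
Step 2: Rule 1 applies to remaining records with category = 'games'
  - 4 records: 116 × 1.2 = 139.2
Step 3: Other records unchanged: 124
Step 4: Final sum = 11.2 + 139.2 + 124 = 274.4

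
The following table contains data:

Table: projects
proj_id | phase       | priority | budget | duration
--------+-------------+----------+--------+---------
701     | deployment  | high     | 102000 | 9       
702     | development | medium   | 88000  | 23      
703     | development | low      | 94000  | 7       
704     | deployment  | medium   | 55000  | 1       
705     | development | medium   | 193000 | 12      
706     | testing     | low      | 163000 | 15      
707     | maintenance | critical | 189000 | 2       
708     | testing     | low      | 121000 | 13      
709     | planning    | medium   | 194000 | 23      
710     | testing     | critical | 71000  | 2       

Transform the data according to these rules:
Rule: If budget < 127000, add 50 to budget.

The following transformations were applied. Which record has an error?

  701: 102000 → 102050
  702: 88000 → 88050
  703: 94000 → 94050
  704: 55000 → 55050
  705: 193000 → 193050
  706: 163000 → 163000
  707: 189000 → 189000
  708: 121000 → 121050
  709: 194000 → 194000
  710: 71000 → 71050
Record 705 has an error. The correct transformed value should be 193000, not 193050.

Step 1: Check each record against the rule
Step 2: Record 705 has budget = 193000
Step 3: Since 193000 >= 127000, the bonus should not have been applied
Step 4: Correct value = 193000, but claimed value = 193050
Conclusion: Record 705 has the error.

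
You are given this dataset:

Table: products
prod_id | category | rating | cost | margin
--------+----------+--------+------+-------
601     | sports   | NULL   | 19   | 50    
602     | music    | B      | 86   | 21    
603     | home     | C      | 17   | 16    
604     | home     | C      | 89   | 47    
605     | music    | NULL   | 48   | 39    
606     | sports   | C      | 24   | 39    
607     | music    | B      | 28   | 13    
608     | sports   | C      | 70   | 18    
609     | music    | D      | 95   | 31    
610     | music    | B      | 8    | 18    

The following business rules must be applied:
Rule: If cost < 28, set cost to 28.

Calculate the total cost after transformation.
528

Step 1: 4 records have cost < 28
Step 2: These records originally summed to 68
Step 3: After setting to minimum: 4 × 28 = 112
Step 4: Unaffected records sum: 416
Step 5: Final sum = 112 + 416 = 528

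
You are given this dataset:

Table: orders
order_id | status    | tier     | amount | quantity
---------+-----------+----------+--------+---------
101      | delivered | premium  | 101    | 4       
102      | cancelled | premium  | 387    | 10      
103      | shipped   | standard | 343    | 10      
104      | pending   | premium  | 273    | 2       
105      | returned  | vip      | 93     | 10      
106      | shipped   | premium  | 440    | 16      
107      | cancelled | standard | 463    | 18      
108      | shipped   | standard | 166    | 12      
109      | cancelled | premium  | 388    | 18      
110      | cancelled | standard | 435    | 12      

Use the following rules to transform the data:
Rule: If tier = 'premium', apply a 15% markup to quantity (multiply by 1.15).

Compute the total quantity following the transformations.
119.5

Step 1: Records with tier = 'premium' have total quantity = 50
Step 2: Apply multiplier: 50 × 1.15 = 57.5
Step 3: Other records total: 62
Step 4: Final sum = 57.5 + 62 = 119.5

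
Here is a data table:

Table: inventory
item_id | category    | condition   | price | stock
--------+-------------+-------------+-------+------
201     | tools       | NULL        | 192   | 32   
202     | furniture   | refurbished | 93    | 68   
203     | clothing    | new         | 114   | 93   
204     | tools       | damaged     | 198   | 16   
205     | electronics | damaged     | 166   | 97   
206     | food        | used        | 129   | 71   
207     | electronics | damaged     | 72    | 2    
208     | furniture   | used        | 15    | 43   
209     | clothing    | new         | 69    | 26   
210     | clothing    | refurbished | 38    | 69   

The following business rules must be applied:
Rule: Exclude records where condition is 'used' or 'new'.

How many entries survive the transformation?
6

Step 1: Count records to exclude
  - 2 (used) + 2 (new) = 4 records
Step 2: Total records: 10
Step 3: Remaining = 10 - 4 = 6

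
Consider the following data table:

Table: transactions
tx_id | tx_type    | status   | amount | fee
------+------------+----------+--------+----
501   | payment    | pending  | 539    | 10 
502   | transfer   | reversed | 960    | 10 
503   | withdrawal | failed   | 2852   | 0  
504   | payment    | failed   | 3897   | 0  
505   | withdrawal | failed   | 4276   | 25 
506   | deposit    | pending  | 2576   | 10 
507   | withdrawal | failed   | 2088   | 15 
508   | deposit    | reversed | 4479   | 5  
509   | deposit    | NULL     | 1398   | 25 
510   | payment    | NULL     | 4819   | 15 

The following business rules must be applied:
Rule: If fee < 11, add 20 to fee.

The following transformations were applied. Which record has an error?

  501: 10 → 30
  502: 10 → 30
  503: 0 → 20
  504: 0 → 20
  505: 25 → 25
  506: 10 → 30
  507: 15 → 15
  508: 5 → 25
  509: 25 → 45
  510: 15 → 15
Record 509 has an error. The correct transformed value should be 25, not 45.

Step 1: Check each record against the rule
Step 2: Record 509 has fee = 25
Step 3: Since 25 >= 11, the bonus should not have been applied
Step 4: Correct value = 25, but claimed value = 45
Conclusion: Record 509 has the error.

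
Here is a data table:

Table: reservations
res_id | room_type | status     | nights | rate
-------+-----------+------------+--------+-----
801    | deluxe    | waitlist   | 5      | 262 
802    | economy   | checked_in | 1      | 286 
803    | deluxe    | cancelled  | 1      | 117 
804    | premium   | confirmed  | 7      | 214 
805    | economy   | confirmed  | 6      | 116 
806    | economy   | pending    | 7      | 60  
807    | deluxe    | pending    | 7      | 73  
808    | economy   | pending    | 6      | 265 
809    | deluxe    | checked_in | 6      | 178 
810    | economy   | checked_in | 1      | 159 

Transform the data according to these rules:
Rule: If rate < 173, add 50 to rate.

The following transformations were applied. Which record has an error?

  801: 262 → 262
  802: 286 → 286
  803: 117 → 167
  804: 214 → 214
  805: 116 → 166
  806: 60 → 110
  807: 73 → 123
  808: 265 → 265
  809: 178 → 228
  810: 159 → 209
Record 809 has an error. The correct transformed value should be 178, not 228.

Step 1: Check each record against the rule
Step 2: Record 809 has rate = 178
Step 3: Since 178 >= 173, the bonus should not have been applied
Step 4: Correct value = 178, but claimed value = 228
Conclusion: Record 809 has the error.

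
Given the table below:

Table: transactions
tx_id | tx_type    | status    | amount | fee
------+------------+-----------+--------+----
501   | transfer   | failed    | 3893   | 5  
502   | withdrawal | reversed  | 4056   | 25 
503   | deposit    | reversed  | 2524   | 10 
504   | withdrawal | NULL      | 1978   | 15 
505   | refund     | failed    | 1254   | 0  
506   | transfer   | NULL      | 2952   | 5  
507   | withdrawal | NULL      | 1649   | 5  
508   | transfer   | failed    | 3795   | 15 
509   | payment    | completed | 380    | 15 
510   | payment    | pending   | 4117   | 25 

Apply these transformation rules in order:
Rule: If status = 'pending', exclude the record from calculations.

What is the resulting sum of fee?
95

Step 1: Identify records where status = 'pending'
Step 2: The excluded records sum to 25
Step 3: Original total fee = 120
Step 4: Remaining total = 120 - 25 = 95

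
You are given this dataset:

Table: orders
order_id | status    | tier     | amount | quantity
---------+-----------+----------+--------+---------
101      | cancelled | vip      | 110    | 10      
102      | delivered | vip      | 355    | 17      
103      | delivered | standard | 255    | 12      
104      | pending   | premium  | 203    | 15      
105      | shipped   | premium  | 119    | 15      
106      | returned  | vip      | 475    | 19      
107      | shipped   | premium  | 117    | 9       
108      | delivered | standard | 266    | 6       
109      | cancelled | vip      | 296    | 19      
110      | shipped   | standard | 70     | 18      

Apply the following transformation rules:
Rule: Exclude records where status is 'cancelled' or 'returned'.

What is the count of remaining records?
7

Step 1: Count records to exclude
  - 2 (cancelled) + 1 (returned) = 3 records
Step 2: Total records: 10
Step 3: Remaining = 10 - 3 = 7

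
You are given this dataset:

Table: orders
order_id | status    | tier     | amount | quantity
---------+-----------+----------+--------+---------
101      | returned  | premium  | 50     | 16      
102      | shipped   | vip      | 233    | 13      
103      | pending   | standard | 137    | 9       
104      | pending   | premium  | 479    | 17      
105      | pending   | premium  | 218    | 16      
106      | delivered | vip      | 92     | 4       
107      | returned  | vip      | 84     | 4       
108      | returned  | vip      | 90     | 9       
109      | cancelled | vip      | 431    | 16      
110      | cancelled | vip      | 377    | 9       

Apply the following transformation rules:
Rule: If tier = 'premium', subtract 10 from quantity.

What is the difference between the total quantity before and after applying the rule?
30

Step 1: Original sum of quantity = 113
Step 2: 3 records have tier = 'premium'
Step 3: Each affected record changes by -10
Step 4: Total change = 3 × -10 = -30
Step 5: New sum = 113 + -30 = 83
Step 6: Difference = |83 - 113| = 30
        (Sum decreased by 30)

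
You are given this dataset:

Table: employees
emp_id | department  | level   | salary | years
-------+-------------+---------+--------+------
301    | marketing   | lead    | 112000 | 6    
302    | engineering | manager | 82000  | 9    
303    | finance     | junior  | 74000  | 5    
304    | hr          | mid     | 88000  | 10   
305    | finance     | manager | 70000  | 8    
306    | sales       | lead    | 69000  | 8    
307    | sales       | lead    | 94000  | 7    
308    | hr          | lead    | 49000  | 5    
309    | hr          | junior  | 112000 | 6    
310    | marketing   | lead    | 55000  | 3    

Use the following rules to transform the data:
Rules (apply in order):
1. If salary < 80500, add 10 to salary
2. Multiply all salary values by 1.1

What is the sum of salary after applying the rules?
885555.0

Step 1: Apply Rule 1 - Add 10 to records with salary < 80500
  - 5 records affected: 317000 + (5 × 10) = 317050
  - Unaffected records: 488000
  - Sum after Rule 1: 805050
Step 2: Apply Rule 2 - Multiply all by 1.1
  - 805050 × 1.1 = 885555.0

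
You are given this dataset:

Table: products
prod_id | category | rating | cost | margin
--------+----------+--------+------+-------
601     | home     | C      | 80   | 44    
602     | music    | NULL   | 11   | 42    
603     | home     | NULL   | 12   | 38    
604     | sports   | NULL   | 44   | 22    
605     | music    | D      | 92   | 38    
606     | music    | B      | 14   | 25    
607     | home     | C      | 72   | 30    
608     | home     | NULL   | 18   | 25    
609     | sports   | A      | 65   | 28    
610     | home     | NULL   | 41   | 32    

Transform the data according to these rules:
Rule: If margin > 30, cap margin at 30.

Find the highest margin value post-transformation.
30

Step 1: Original maximum margin = 44
Step 2: Apply cap at 30
Step 3: 5 records had margin > 30 and were capped
Step 4: Maximum after transformation = 30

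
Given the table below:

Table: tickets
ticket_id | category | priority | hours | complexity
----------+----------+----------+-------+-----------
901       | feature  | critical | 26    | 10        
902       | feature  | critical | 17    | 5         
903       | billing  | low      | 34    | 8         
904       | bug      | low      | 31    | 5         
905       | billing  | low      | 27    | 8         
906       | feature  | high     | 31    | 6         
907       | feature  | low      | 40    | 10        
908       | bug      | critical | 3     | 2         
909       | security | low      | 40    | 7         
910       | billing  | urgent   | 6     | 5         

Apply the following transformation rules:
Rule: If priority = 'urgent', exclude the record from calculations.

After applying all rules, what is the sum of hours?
249

Step 1: Identify records where priority = 'urgent'
Step 2: The excluded records sum to 6
Step 3: Original total hours = 255
Step 4: Remaining total = 255 - 6 = 249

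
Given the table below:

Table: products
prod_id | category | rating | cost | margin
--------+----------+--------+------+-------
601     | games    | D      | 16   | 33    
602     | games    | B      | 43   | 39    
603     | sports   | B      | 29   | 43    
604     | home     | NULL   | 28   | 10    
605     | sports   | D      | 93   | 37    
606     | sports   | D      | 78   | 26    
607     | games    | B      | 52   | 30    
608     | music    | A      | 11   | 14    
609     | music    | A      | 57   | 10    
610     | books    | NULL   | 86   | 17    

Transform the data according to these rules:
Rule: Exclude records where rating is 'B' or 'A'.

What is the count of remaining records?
5

Step 1: Count records to exclude
  - 3 (B) + 2 (A) = 5 records
Step 2: Total records: 10
Step 3: Remaining = 10 - 5 = 5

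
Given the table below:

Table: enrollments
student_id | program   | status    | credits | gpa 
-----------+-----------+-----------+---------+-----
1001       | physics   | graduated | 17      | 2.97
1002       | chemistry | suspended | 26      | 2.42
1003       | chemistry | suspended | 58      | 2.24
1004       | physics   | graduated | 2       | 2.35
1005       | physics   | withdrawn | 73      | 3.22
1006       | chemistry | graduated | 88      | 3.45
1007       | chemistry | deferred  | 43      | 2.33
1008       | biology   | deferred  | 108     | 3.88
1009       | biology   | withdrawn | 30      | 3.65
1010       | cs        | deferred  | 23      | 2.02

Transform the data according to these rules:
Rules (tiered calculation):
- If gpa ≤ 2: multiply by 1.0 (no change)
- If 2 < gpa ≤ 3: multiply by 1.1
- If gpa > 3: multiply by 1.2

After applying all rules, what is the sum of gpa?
32.8

Step 1: Tier 1 (gpa ≤ 2): 0 records, sum = 0 × 1.0 = 0.0
Step 2: Tier 2 (2 < gpa ≤ 3): 6 records, sum = 14.33 × 1.1 = 15.76
Step 3: Tier 3 (gpa > 3): 4 records, sum = 14.2 × 1.2 = 17.04
Step 4: Final sum = 0.0 + 15.76 + 17.04 = 32.8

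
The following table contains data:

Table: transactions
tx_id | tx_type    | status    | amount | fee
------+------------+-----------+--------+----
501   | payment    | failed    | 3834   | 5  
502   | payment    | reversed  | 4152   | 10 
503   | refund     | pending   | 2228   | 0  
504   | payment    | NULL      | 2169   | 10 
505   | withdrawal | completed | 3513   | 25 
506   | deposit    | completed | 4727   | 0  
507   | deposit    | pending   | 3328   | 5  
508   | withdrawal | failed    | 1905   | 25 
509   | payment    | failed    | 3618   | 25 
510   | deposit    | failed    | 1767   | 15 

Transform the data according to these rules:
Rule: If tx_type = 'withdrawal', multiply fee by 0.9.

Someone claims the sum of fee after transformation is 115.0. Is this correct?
Yes, the result is correct.

Step 1: Calculate the correct sum after transformation
Step 2: Apply multiplier 0.9 to records where tx_type = 'withdrawal'
Step 3: Correct result = 115.0
Step 4: Claimed result = 115.0
Step 5: 115.0 = 115.0 ✓
Conclusion: The claimed result is correct.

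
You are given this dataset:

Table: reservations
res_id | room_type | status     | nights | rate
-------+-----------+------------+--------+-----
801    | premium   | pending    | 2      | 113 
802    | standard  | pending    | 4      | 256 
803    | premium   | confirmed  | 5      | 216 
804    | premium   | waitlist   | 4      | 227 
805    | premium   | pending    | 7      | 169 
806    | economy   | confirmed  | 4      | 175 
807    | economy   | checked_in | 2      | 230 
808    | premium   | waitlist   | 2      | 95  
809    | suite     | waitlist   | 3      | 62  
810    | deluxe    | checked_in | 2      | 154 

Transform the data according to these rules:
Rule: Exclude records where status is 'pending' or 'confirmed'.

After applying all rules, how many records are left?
5

Step 1: Count records to exclude
  - 3 (pending) + 2 (confirmed) = 5 records
Step 2: Total records: 10
Step 3: Remaining = 10 - 5 = 5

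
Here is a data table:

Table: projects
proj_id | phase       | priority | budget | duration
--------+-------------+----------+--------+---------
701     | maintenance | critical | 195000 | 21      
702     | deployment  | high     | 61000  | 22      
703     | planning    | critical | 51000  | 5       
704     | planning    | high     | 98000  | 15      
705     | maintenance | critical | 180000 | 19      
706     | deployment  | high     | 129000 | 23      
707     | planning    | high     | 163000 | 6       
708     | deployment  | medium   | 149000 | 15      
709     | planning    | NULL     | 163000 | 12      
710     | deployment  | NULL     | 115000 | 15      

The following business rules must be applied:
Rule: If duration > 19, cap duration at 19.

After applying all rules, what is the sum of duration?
144

Step 1: 3 records have duration > 19
Step 2: These records originally summed to 66
Step 3: After capping: 3 × 19 = 57
Step 4: Unaffected records sum: 87
Step 5: Final sum = 57 + 87 = 144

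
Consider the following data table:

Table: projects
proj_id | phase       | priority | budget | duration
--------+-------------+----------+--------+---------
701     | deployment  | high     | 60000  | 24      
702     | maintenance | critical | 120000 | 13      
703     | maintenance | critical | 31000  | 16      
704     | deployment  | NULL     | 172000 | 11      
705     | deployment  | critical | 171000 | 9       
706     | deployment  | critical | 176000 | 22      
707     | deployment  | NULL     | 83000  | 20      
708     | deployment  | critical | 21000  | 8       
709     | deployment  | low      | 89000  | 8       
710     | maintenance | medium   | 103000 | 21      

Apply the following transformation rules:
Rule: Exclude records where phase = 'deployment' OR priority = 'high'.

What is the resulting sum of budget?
254000

Step 1: Find records where phase = 'deployment' OR priority = 'high'
Step 2: 7 records match, summing to 772000
Step 3: Original sum: 1026000
Step 4: Remaining sum = 1026000 - 772000 = 254000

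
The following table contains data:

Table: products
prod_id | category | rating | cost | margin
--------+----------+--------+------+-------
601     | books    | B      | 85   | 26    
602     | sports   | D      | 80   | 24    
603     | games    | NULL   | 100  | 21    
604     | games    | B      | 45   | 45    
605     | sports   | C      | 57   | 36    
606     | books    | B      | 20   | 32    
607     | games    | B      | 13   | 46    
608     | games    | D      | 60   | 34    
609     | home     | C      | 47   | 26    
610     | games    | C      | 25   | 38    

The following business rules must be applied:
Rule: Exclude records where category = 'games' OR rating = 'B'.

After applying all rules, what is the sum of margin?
86

Step 1: Find records where category = 'games' OR rating = 'B'
Step 2: 7 records match, summing to 242
Step 3: Original sum: 328
Step 4: Remaining sum = 328 - 242 = 86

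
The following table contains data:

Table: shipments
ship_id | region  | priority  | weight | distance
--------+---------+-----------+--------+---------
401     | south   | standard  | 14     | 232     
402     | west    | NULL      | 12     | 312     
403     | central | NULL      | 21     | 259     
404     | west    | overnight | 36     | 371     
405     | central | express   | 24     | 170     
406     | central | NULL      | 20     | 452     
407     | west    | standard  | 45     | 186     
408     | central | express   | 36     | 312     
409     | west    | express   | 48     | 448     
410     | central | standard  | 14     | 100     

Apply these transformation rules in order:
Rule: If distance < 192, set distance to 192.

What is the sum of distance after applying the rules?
2962

Step 1: 3 records have distance < 192
Step 2: These records originally summed to 456
Step 3: After setting to minimum: 3 × 192 = 576
Step 4: Unaffected records sum: 2386
Step 5: Final sum = 576 + 2386 = 2962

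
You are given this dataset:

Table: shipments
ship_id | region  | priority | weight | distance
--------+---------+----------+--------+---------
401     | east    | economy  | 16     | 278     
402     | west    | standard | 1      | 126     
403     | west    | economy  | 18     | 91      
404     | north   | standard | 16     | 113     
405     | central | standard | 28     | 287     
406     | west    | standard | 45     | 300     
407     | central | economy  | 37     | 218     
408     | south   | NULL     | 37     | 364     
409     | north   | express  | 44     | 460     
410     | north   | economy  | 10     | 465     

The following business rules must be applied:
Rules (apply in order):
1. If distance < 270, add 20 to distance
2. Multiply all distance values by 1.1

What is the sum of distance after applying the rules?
3060.2

Step 1: Apply Rule 1 - Add 20 to records with distance < 270
  - 4 records affected: 548 + (4 × 20) = 628
  - Unaffected records: 2154
  - Sum after Rule 1: 2782
Step 2: Apply Rule 2 - Multiply all by 1.1
  - 2782 × 1.1 = 3060.2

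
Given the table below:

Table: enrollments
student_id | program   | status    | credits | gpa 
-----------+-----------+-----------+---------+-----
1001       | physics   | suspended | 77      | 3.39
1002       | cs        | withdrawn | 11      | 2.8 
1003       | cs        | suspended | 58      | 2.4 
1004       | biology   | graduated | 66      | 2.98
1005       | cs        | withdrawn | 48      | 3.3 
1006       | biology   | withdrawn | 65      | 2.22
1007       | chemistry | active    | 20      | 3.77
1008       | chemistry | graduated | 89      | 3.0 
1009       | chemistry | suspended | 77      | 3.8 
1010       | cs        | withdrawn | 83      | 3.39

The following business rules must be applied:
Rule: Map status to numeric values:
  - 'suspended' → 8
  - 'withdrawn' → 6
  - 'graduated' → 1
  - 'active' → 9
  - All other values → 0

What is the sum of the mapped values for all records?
59

Step 1: Apply mapping to each record
Step 2: Count by status:
  'suspended': 3 records × 8 = 24
  'withdrawn': 4 records × 6 = 24
  'graduated': 2 records × 1 = 2
  'active': 1 records × 9 = 9
Step 3: Sum all mapped values = 59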